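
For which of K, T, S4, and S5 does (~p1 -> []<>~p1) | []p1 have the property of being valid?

S5-tableau for the negation ~((~p1 -> []<>~p1) | []p1):
1. ~((~p1 -> []<>~p1) | []p1), u
2. ~(~p1 -> []<>~p1), u
3. ~[]p1, u
4. ~p1, u
5. ~[]<>~p1, u
6. ~p1, v
7. ~<>~p1, w
8. p1, u
Accessibility: uRu, uRv, uRw, vRu, vRv, vRw, wRu, wRv, wRw
Branch closes: p1 and ~p1 both at u.
Every branch closes (one shown): valid in S5.
S4-tableau for the negation ~((~p1 -> []<>~p1) | []p1):
1. ~((~p1 -> []<>~p1) | []p1), u
2. ~(~p1 -> []<>~p1), u
3. ~[]p1, u
4. ~p1, u
5. ~[]<>~p1, u
6. ~p1, v
7. ~<>~p1, w
8. p1, w
Accessibility: uRu, uRv, uRw, vRv, wRw
Complete open branch: countermodel on an S4-frame, so not valid in S4, nor in K, T (the same frame is also a K-frame and a T-frame).

S5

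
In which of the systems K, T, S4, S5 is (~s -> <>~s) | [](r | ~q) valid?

K-tableau for the negation ~((~s -> <>~s) | [](r | ~q)):
1. ~((~s -> <>~s) | [](r | ~q)), 0
2. ~(~s -> <>~s), 0   [~|-rule on 1]
3. ~[](r | ~q), 0   [~|-rule on 1]
4. ~s, 0   [~->-rule on 2]
5. ~<>~s, 0   [~->-rule on 2]
6. ~(r | ~q), 1   [~[]-rule on 3: fresh world 1, 0R1]
7. ~r, 1   [~|-rule on 6]
8. q, 1   [~|-rule on 6]
9. s, 1   [~<>-rule on 5 via 0R1]
Accessibility: 0R1
Complete open branch: countermodel on a K-frame, so not valid in K.
T-tableau for the negation ~((~s -> <>~s) | [](r | ~q)):
1. ~((~s -> <>~s) | [](r | ~q)), 0
2. ~(~s -> <>~s), 0   [~|-rule on 1]
3. ~[](r | ~q), 0   [~|-rule on 1]
4. ~s, 0   [~->-rule on 2]
5. ~<>~s, 0   [~->-rule on 2]
6. s, 0   [~<>-rule on 5 via 0R0]
Accessibility: 0R0
Branch closes: s and ~s both at 0.
Every branch closes (one shown): valid in T, hence also in S4, S5 (every theorem of T is a theorem of S4 and S5).

T, S4, S5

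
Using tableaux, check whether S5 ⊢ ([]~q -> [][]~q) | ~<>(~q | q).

Tableau for the negation ~(([]~q -> [][]~q) | ~<>(~q | q)):
1. ~(([]~q -> [][]~q) | ~<>(~q | q)), u
2. ~([]~q -> [][]~q), u
3. <>(~q | q), u
4. []~q, u
5. ~[][]~q, u
6. ~q, u
7. ~q | q, v
8. ~q, v
9. ~[]~q, w
10. ~q, w
11. q, x
12. ~q, x
Accessibility: uRu, uRv, uRw, uRx, vRu, vRv, vRw, vRx, wRu, wRv, wRw, wRx, xRu, xRv, xRw, xRx
Branch closes: q and ~q both at x.
Every branch of the negation's tableau closes; the branch above is one of them.

Valid in S5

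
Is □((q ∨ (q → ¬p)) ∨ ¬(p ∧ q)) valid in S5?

Valid in S5

Tableau for the negation ¬□((q ∨ (q → ¬p)) ∨ ¬(p ∧ q)):
1. ¬□((q ∨ (q → ¬p)) ∨ ¬(p ∧ q)), w0
2. ¬((q ∨ (q → ¬p)) ∨ ¬(p ∧ q)), w1
3. ¬(q ∨ (q → ¬p)), w1
4. p ∧ q, w1
5. ¬q, w1
6. ¬(q → ¬p), w1
7. p, w1
8. q, w1
Accessibility: w0Rw0, w0Rw1, w1Rw0, w1Rw1
Branch closes: q and ¬q both at w1.
Every branch of the negation's tableau closes; the branch above is one of them.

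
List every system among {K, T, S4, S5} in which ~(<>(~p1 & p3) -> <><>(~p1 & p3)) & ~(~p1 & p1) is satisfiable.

K-tableau for the formula:
1. ~(<>(~p1 & p3) -> <><>(~p1 & p3)) & ~(~p1 & p1), u
2. ~(<>(~p1 & p3) -> <><>(~p1 & p3)), u
3. ~(~p1 & p1), u
4. <>(~p1 & p3), u
5. ~<><>(~p1 & p3), u
6. ~p1, u
7. ~p1 & p3, v
8. ~p1, v
9. p3, v
10. ~<>(~p1 & p3), v
Accessibility: uRv
Complete open branch: satisfiable in K.
T-tableau for the formula:
1. ~(<>(~p1 & p3) -> <><>(~p1 & p3)) & ~(~p1 & p1), u
2. ~(<>(~p1 & p3) -> <><>(~p1 & p3)), u
3. ~(~p1 & p1), u
4. <>(~p1 & p3), u
5. ~<><>(~p1 & p3), u
6. ~<>(~p1 & p3), u
7. ~(~p1 & p3), u
8. ~p1, u
9. ~p3, u
10. ~p1 & p3, v
11. ~p1, v
12. p3, v
13. ~<>(~p1 & p3), v
14. ~(~p1 & p3), v
15. ~p3, v
Accessibility: uRu, uRv, vRv
Branch closes: p3 and ~p3 both at v.
Every branch closes (one shown): unsatisfiable in T, hence also in S4, S5 (every S4/S5-frame is a T-frame).

K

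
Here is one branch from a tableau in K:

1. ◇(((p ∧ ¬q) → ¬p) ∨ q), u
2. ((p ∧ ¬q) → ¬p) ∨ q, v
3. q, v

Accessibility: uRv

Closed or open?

Open

No atom appears with both signs at the same world.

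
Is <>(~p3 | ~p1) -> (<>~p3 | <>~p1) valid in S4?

Tableau for the negation ~(<>(~p3 | ~p1) -> (<>~p3 | <>~p1)):
1. ~(<>(~p3 | ~p1) -> (<>~p3 | <>~p1)), 0
2. <>(~p3 | ~p1), 0
3. ~(<>~p3 | <>~p1), 0
4. ~<>~p3, 0
5. ~<>~p1, 0
6. p3, 0
7. p1, 0
8. ~p3 | ~p1, 1
9. p3, 1
10. p1, 1
11. ~p1, 1
Accessibility: 0R0, 0R1, 1R1
Branch closes: p1 and ~p1 both at 1.
All branches of the negation close; one closing branch shown above.

Valid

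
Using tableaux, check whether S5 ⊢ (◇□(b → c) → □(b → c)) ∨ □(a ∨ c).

Valid

Tableau for the negation ¬((◇□(b → c) → □(b → c)) ∨ □(a ∨ c)):
1. ¬((◇□(b → c) → □(b → c)) ∨ □(a ∨ c)), u
2. ¬(◇□(b → c) → □(b → c)), u
3. ¬□(a ∨ c), u
4. ◇□(b → c), u
5. ¬□(b → c), u
6. ¬(a ∨ c), v
7. ¬a, v
8. ¬c, v
9. □(b → c), w
10. b → c, u
11. b → c, v
12. b → c, w
13. c, u
14. ¬b, v
15. c, w
16. ¬(b → c), x
17. b, x
18. ¬c, x
19. b → c, x
20. c, x
Accessibility: uRu, uRv, uRw, uRx, vRu, vRv, vRw, vRx, wRu, wRv, wRw, wRx, xRu, xRv, xRw, xRx
Branch closes: c and ¬c both at x.
All branches of the negation close; one closing branch shown above.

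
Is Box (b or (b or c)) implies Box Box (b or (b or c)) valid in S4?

Tableau for the negation not (Box (b or (b or c)) implies Box Box (b or (b or c))):
1. not (Box (b or (b or c)) implies Box Box (b or (b or c))), u
2. Box (b or (b or c)), u   [neg-implies-rule on 1]
3. not Box Box (b or (b or c)), u   [neg-implies-rule on 1]
4. b or (b or c), u   [Box-rule on 2 via uRu]
5. b or c, u   [or-rule on 4 (branches; this branch)]
6. c, u   [or-rule on 5 (branches; this branch)]
7. not Box (b or (b or c)), v   [neg-Box-rule on 3: fresh world v, uRv]
8. b or (b or c), v   [Box-rule on 2 via uRv]
9. b or c, v   [or-rule on 8 (branches; this branch)]
10. c, v   [or-rule on 9 (branches; this branch)]
11. not (b or (b or c)), w   [neg-Box-rule on 7: fresh world w, vRw]
12. not b, w   [neg-or-rule on 11]
13. not (b or c), w   [neg-or-rule on 11]
14. not c, w   [neg-or-rule on 13]
15. b or (b or c), w   [Box-rule on 2 via uRw]
16. b or c, w   [or-rule on 15 (branches; this branch)]
17. c, w   [or-rule on 16 (branches; this branch)]
Accessibility: uRu, uRv, uRw, vRv, vRw, wRw
Branch closes: c and not c both at w.
All branches of the negation close; one closing branch shown above.

Valid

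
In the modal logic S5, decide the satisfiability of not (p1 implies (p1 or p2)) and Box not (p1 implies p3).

Unsatisfiable

1. not (p1 implies (p1 or p2)) and Box not (p1 implies p3), u
2. not (p1 implies (p1 or p2)), u   [and-rule on 1]
3. Box not (p1 implies p3), u   [and-rule on 1]
4. p1, u   [neg-implies-rule on 2]
5. not (p1 or p2), u   [neg-implies-rule on 2]
6. not p1, u   [neg-or-rule on 5]
7. not p2, u   [neg-or-rule on 5]
Accessibility: uRu
Branch closes: p1 and not p1 both at u.
(One branch shown.) All branches close.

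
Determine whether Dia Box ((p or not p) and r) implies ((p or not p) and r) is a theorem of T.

Invalid (countermodel exists)

Tableau for the negation not (Dia Box ((p or not p) and r) implies ((p or not p) and r)):
1. not (Dia Box ((p or not p) and r) implies ((p or not p) and r)), u
2. Dia Box ((p or not p) and r), u
3. not ((p or not p) and r), u
4. not r, u
5. Box ((p or not p) and r), v
6. (p or not p) and r, v
7. p or not p, v
8. r, v
9. not p, v
Accessibility: uRu, uRv, vRv
The negation has an open branch (countermodel exists).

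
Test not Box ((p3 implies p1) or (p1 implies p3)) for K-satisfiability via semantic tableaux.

Unsatisfiable (every branch closes)

1. not Box ((p3 implies p1) or (p1 implies p3)), 0
2. not ((p3 implies p1) or (p1 implies p3)), 1
3. not (p3 implies p1), 1
4. not (p1 implies p3), 1
5. p3, 1
6. not p1, 1
7. p1, 1
8. not p3, 1
Accessibility: 0R1
Branch closes: p1 and not p1 both at 1.
(One branch shown.) All branches close.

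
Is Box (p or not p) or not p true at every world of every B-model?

Yes, valid

Tableau for the negation not (Box (p or not p) or not p):
1. not (Box (p or not p) or not p), 0
2. not Box (p or not p), 0   [neg-or-rule on 1]
3. p, 0   [neg-or-rule on 1]
4. not (p or not p), 1   [neg-Box-rule on 2: fresh world 1, 0R1]
5. not p, 1   [neg-or-rule on 4]
6. p, 1   [neg-or-rule on 4]
Accessibility: 0R0, 0R1, 1R0, 1R1
Branch closes: p and not p both at 1.
All branches of the negation close; one closing branch shown above.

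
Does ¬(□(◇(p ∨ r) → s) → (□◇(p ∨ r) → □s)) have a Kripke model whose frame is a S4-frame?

1. ¬(□(◇(p ∨ r) → s) → (□◇(p ∨ r) → □s)), w0
2. □(◇(p ∨ r) → s), w0   [¬→-rule on 1]
3. ¬(□◇(p ∨ r) → □s), w0   [¬→-rule on 1]
4. □◇(p ∨ r), w0   [¬→-rule on 3]
5. ¬□s, w0   [¬→-rule on 3]
6. ◇(p ∨ r) → s, w0   [□-rule on 2 via w0Rw0]
7. ◇(p ∨ r), w0   [□-rule on 4 via w0Rw0]
8. s, w0   [→-rule on 6 (branches; this branch)]
9. ¬s, w1   [¬□-rule on 5: fresh world w1, w0Rw1]
10. ◇(p ∨ r) → s, w1   [□-rule on 2 via w0Rw1]
11. ◇(p ∨ r), w1   [□-rule on 4 via w0Rw1]
12. ¬◇(p ∨ r), w1   [→-rule on 10 (branches; this branch)]
13. ¬(p ∨ r), w1   [¬◇-rule on 12 via w1Rw1]
14. ¬p, w1   [¬∨-rule on 13]
15. ¬r, w1   [¬∨-rule on 13]
16. p ∨ r, w2   [◇-rule on 7: fresh world w2, w0Rw2]
17. ◇(p ∨ r) → s, w2   [□-rule on 2 via w0Rw2]
18. ◇(p ∨ r), w2   [□-rule on 4 via w0Rw2]
19. r, w2   [∨-rule on 16 (branches; this branch)]
20. s, w2   [→-rule on 17 (branches; this branch)]
21. p ∨ r, w3   [◇-rule on 11: fresh world w3, w1Rw3]
22. ◇(p ∨ r) → s, w3   [□-rule on 2 via w0Rw3]
23. ◇(p ∨ r), w3   [□-rule on 4 via w0Rw3]
24. ¬(p ∨ r), w3   [¬◇-rule on 12 via w1Rw3]
25. ¬p, w3   [¬∨-rule on 24]
26. ¬r, w3   [¬∨-rule on 24]
27. r, w3   [∨-rule on 21 (branches; this branch)]
Accessibility: w0Rw0, w0Rw1, w0Rw2, w0Rw3, w1Rw1, w1Rw3, w2Rw2, w3Rw3
Branch closes: r and ¬r both at w3.
All branches of the tableau close; one closing branch shown above.

No, unsatisfiable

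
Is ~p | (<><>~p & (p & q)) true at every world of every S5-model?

Tableau for the negation ~(~p | (<><>~p & (p & q))):
1. ~(~p | (<><>~p & (p & q))), u
2. p, u   [~|-rule on 1]
3. ~(<><>~p & (p & q)), u   [~|-rule on 1]
4. ~(p & q), u   [~&-rule on 3 (branches; this branch)]
5. ~q, u   [~&-rule on 4 (branches; this branch)]
Accessibility: uRu
The negation has an open branch (countermodel exists).

Invalid (countermodel exists)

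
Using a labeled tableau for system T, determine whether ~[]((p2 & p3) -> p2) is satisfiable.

Unsatisfiable (every branch closes)

1. ~[]((p2 & p3) -> p2), w0
2. ~((p2 & p3) -> p2), w1   [~[]-rule on 1: fresh world w1, w0Rw1]
3. p2 & p3, w1   [~->-rule on 2]
4. ~p2, w1   [~->-rule on 2]
5. p2, w1   [&-rule on 3]
6. p3, w1   [&-rule on 3]
Accessibility: w0Rw0, w0Rw1, w1Rw1
Branch closes: p2 and ~p2 both at w1.
Every branch closes; the branch above is one of them.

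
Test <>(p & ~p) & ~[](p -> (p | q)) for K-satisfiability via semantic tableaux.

1. <>(p & ~p) & ~[](p -> (p | q)), w0
2. <>(p & ~p), w0
3. ~[](p -> (p | q)), w0
4. p & ~p, w1
5. p, w1
6. ~p, w1
Accessibility: w0Rw1
Branch closes: p and ~p both at w1.
(One branch shown.) All branches close.

Unsatisfiable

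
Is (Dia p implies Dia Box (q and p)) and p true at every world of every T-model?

Not valid

Tableau for the negation not ((Dia p implies Dia Box (q and p)) and p):
1. not ((Dia p implies Dia Box (q and p)) and p), 0
2. not p, 0
Accessibility: 0R0
The negation has an open branch (countermodel exists).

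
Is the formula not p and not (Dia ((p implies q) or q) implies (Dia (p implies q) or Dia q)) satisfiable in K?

1. not p and not (Dia ((p implies q) or q) implies (Dia (p implies q) or Dia q)), w0
2. not p, w0   [and-rule on 1]
3. not (Dia ((p implies q) or q) implies (Dia (p implies q) or Dia q)), w0   [and-rule on 1]
4. Dia ((p implies q) or q), w0   [neg-implies-rule on 3]
5. not (Dia (p implies q) or Dia q), w0   [neg-implies-rule on 3]
6. not Dia (p implies q), w0   [neg-or-rule on 5]
7. not Dia q, w0   [neg-or-rule on 5]
8. (p implies q) or q, w1   [Dia-rule on 4: fresh world w1, w0Rw1]
9. not (p implies q), w1   [neg-Dia-rule on 6 via w0Rw1]
10. p, w1   [neg-implies-rule on 9]
11. not q, w1   [neg-implies-rule on 9]
12. p implies q, w1   [or-rule on 8 (branches; this branch)]
13. q, w1   [implies-rule on 12 (branches; this branch)]
Accessibility: w0Rw1
Branch closes: q and not q both at w1.
All branches of the tableau close; one closing branch shown above.

Unsatisfiable (every branch closes)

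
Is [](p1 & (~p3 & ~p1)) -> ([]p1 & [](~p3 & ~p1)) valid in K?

Tableau for the negation ~([](p1 & (~p3 & ~p1)) -> ([]p1 & [](~p3 & ~p1))):
1. ~([](p1 & (~p3 & ~p1)) -> ([]p1 & [](~p3 & ~p1))), 0
2. [](p1 & (~p3 & ~p1)), 0
3. ~([]p1 & [](~p3 & ~p1)), 0
4. ~[](~p3 & ~p1), 0
5. ~(~p3 & ~p1), 1
6. p1 & (~p3 & ~p1), 1
7. p1, 1
8. ~p3 & ~p1, 1
9. ~p3, 1
10. ~p1, 1
Accessibility: 0R1
Branch closes: p1 and ~p1 both at 1.
All branches of the negation close; one closing branch shown above.

Yes, valid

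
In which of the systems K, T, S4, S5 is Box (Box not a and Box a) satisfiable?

K-tableau for the formula:
1. Box (Box not a and Box a), w0
Complete open branch: satisfiable in K.
T-tableau for the formula:
1. Box (Box not a and Box a), w0
2. Box not a and Box a, w0
3. Box not a, w0
4. Box a, w0
5. not a, w0
6. a, w0
Accessibility: w0Rw0
Branch closes: a and not a both at w0.
Every branch closes (one shown): unsatisfiable in T, hence also in S4, S5 (every S4/S5-frame is a T-frame).

K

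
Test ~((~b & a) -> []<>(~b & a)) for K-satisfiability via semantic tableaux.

1. ~((~b & a) -> []<>(~b & a)), w0
2. ~b & a, w0
3. ~[]<>(~b & a), w0
4. ~b, w0
5. a, w0
6. ~<>(~b & a), w1
Accessibility: w0Rw1

Satisfiable (open branch found)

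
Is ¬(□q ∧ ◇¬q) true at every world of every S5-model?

Yes, valid

Tableau for the negation □q ∧ ◇¬q:
1. □q ∧ ◇¬q, 0
2. □q, 0
3. ◇¬q, 0
4. q, 0
5. ¬q, 1
6. q, 1
Accessibility: 0R0, 0R1, 1R0, 1R1
Branch closes: q and ¬q both at 1.
All branches of the negation close; one closing branch shown above.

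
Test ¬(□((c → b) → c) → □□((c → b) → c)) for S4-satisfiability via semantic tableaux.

1. ¬(□((c → b) → c) → □□((c → b) → c)), u
2. □((c → b) → c), u
3. ¬□□((c → b) → c), u
4. (c → b) → c, u
5. ¬(c → b), u
6. c, u
7. ¬b, u
8. ¬□((c → b) → c), v
9. (c → b) → c, v
10. ¬(c → b), v
11. c, v
12. ¬b, v
13. ¬((c → b) → c), w
14. c → b, w
15. ¬c, w
16. (c → b) → c, w
17. b, w
18. ¬(c → b), w
19. c, w
20. ¬b, w
Accessibility: uRu, uRv, uRw, vRv, vRw, wRw
Branch closes: c and ¬c both at w.
(One branch shown.) All branches close.

Unsatisfiable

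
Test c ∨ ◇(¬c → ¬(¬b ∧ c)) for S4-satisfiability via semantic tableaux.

Satisfiable

1. c ∨ ◇(¬c → ¬(¬b ∧ c)), w0
2. ◇(¬c → ¬(¬b ∧ c)), w0   [∨-rule on 1 (branches; this branch)]
3. ¬c → ¬(¬b ∧ c), w1   [◇-rule on 2: fresh world w1, w0Rw1]
4. ¬(¬b ∧ c), w1   [→-rule on 3 (branches; this branch)]
5. ¬c, w1   [¬∧-rule on 4 (branches; this branch)]
Accessibility: w0Rw0, w0Rw1, w1Rw1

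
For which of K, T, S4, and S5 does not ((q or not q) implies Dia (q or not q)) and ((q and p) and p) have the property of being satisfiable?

T-tableau for the formula:
1. not ((q or not q) implies Dia (q or not q)) and ((q and p) and p), w0
2. not ((q or not q) implies Dia (q or not q)), w0   [and-rule on 1]
3. (q and p) and p, w0   [and-rule on 1]
4. q or not q, w0   [neg-implies-rule on 2]
5. not Dia (q or not q), w0   [neg-implies-rule on 2]
6. q and p, w0   [and-rule on 3]
7. p, w0   [and-rule on 3]
8. q, w0   [and-rule on 6]
9. not (q or not q), w0   [neg-Dia-rule on 5 via w0Rw0]
10. not q, w0   [neg-or-rule on 9]
Accessibility: w0Rw0
Branch closes: q and not q both at w0.
Every branch closes (one shown): unsatisfiable in T, hence also in S4, S5 (every S4/S5-frame is a T-frame).
K-tableau for the formula:
1. not ((q or not q) implies Dia (q or not q)) and ((q and p) and p), w0
2. not ((q or not q) implies Dia (q or not q)), w0   [and-rule on 1]
3. (q and p) and p, w0   [and-rule on 1]
4. q or not q, w0   [neg-implies-rule on 2]
5. not Dia (q or not q), w0   [neg-implies-rule on 2]
6. q and p, w0   [and-rule on 3]
7. p, w0   [and-rule on 3]
8. q, w0   [and-rule on 6]
Complete open branch: satisfiable in K.

K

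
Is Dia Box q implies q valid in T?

Invalid (countermodel exists)

Tableau for the negation not (Dia Box q implies q):
1. not (Dia Box q implies q), w0
2. Dia Box q, w0
3. not q, w0
4. Box q, w1
5. q, w1
Accessibility: w0Rw0, w0Rw1, w1Rw1
The negation has an open branch (countermodel exists).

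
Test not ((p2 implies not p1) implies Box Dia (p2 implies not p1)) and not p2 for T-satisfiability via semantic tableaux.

1. not ((p2 implies not p1) implies Box Dia (p2 implies not p1)) and not p2, u
2. not ((p2 implies not p1) implies Box Dia (p2 implies not p1)), u   [and-rule on 1]
3. not p2, u   [and-rule on 1]
4. p2 implies not p1, u   [neg-implies-rule on 2]
5. not Box Dia (p2 implies not p1), u   [neg-implies-rule on 2]
6. not p1, u   [implies-rule on 4 (branches; this branch)]
7. not Dia (p2 implies not p1), v   [neg-Box-rule on 5: fresh world v, uRv]
8. not (p2 implies not p1), v   [neg-Dia-rule on 7 via vRv]
9. p2, v   [neg-implies-rule on 8]
10. p1, v   [neg-implies-rule on 8]
Accessibility: uRu, uRv, vRv

Yes, satisfiable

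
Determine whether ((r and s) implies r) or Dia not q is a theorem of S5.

Yes, valid

Tableau for the negation not (((r and s) implies r) or Dia not q):
1. not (((r and s) implies r) or Dia not q), 0
2. not ((r and s) implies r), 0
3. not Dia not q, 0
4. r and s, 0
5. not r, 0
6. r, 0
7. s, 0
Accessibility: 0R0
Branch closes: r and not r both at 0.
All branches of the negation close; one closing branch shown above.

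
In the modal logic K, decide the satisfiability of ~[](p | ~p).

1. ~[](p | ~p), 0
2. ~(p | ~p), 1
3. ~p, 1
4. p, 1
Accessibility: 0R1
Branch closes: p and ~p both at 1.
(One branch shown.) All branches close.

No, unsatisfiable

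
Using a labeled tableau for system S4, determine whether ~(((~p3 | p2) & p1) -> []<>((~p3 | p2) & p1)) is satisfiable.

1. ~(((~p3 | p2) & p1) -> []<>((~p3 | p2) & p1)), 0
2. (~p3 | p2) & p1, 0
3. ~[]<>((~p3 | p2) & p1), 0
4. ~p3 | p2, 0
5. p1, 0
6. p2, 0
7. ~<>((~p3 | p2) & p1), 1
8. ~((~p3 | p2) & p1), 1
9. ~p1, 1
Accessibility: 0R0, 0R1, 1R1

Satisfiable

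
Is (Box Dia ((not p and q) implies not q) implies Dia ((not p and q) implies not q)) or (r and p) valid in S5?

Valid in S5

Tableau for the negation not ((Box Dia ((not p and q) implies not q) implies Dia ((not p and q) implies not q)) or (r and p)):
1. not ((Box Dia ((not p and q) implies not q) implies Dia ((not p and q) implies not q)) or (r and p)), u
2. not (Box Dia ((not p and q) implies not q) implies Dia ((not p and q) implies not q)), u
3. not (r and p), u
4. Box Dia ((not p and q) implies not q), u
5. not Dia ((not p and q) implies not q), u
6. Dia ((not p and q) implies not q), u
7. not ((not p and q) implies not q), u
8. not p and q, u
9. q, u
10. not p, u
11. (not p and q) implies not q, v
12. Dia ((not p and q) implies not q), v
13. not ((not p and q) implies not q), v
14. not p and q, v
15. q, v
16. not p, v
17. not (not p and q), v
18. not q, v
Accessibility: uRu, uRv, vRu, vRv
Branch closes: q and not q both at v.
Every branch of the negation's tableau closes; the branch above is one of them.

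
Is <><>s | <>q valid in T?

Invalid (countermodel exists)

Tableau for the negation ~(<><>s | <>q):
1. ~(<><>s | <>q), 0
2. ~<><>s, 0   [~|-rule on 1]
3. ~<>q, 0   [~|-rule on 1]
4. ~<>s, 0   [~<>-rule on 2 via 0R0]
5. ~q, 0   [~<>-rule on 3 via 0R0]
6. ~s, 0   [~<>-rule on 4 via 0R0]
Accessibility: 0R0
The negation has an open branch (countermodel exists).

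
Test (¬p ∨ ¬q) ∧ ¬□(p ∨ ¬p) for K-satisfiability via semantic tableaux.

1. (¬p ∨ ¬q) ∧ ¬□(p ∨ ¬p), u
2. ¬p ∨ ¬q, u
3. ¬□(p ∨ ¬p), u
4. ¬q, u
5. ¬(p ∨ ¬p), v
6. ¬p, v
7. p, v
Accessibility: uRv
Branch closes: p and ¬p both at v.
All branches of the tableau close; one closing branch shown above.

No, unsatisfiable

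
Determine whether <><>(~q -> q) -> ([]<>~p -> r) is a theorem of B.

Tableau for the negation ~(<><>(~q -> q) -> ([]<>~p -> r)):
1. ~(<><>(~q -> q) -> ([]<>~p -> r)), 0
2. <><>(~q -> q), 0
3. ~([]<>~p -> r), 0
4. []<>~p, 0
5. ~r, 0
6. <>~p, 0
7. <>(~q -> q), 1
8. <>~p, 1
9. ~p, 2
10. <>~p, 2
11. ~q -> q, 3
12. q, 3
13. ~p, 4
14. ~p, 5
Accessibility: 0R0, 0R1, 0R2, 1R0, 1R1, 1R3, 1R4, 2R0, 2R2, 2R5, 3R1, 3R3, 4R1, 4R4, 5R2, 5R5
The negation has an open branch (countermodel exists).

Invalid (countermodel exists)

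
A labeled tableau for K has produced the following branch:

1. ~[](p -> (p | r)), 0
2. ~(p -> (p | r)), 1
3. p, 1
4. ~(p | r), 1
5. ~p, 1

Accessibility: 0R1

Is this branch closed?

Both p and ~p appear at 1.

Yes, closed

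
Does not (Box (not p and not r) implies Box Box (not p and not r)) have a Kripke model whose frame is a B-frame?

1. not (Box (not p and not r) implies Box Box (not p and not r)), u
2. Box (not p and not r), u
3. not Box Box (not p and not r), u
4. not p and not r, u
5. not p, u
6. not r, u
7. not Box (not p and not r), v
8. not p and not r, v
9. not p, v
10. not r, v
11. not (not p and not r), w
12. r, w
Accessibility: uRu, uRv, vRu, vRv, vRw, wRv, wRw

Satisfiable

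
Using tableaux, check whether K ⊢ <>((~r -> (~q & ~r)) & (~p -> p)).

Tableau for the negation ~<>((~r -> (~q & ~r)) & (~p -> p)):
1. ~<>((~r -> (~q & ~r)) & (~p -> p)), w0
The negation has an open branch (countermodel exists).

Invalid (countermodel exists)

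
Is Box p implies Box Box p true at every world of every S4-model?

Valid

Tableau for the negation not (Box p implies Box Box p):
1. not (Box p implies Box Box p), w0
2. Box p, w0
3. not Box Box p, w0
4. p, w0
5. not Box p, w1
6. p, w1
7. not p, w2
8. p, w2
Accessibility: w0Rw0, w0Rw1, w0Rw2, w1Rw1, w1Rw2, w2Rw2
Branch closes: p and not p both at w2.
Every branch of the negation's tableau closes; the branch above is one of them.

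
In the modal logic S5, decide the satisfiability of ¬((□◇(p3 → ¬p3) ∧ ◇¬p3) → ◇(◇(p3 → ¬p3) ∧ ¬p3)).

No, unsatisfiable

1. ¬((□◇(p3 → ¬p3) ∧ ◇¬p3) → ◇(◇(p3 → ¬p3) ∧ ¬p3)), u
2. □◇(p3 → ¬p3) ∧ ◇¬p3, u
3. ¬◇(◇(p3 → ¬p3) ∧ ¬p3), u
4. □◇(p3 → ¬p3), u
5. ◇¬p3, u
6. ¬(◇(p3 → ¬p3) ∧ ¬p3), u
7. ◇(p3 → ¬p3), u
8. p3, u
9. ¬p3, v
10. ¬(◇(p3 → ¬p3) ∧ ¬p3), v
11. ◇(p3 → ¬p3), v
12. ¬◇(p3 → ¬p3), v
13. ¬(p3 → ¬p3), u
14. ¬(p3 → ¬p3), v
15. p3, v
Accessibility: uRu, uRv, vRu, vRv
Branch closes: p3 and ¬p3 both at v.
Every branch closes; the branch above is one of them.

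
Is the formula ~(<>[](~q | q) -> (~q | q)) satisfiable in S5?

1. ~(<>[](~q | q) -> (~q | q)), 0
2. <>[](~q | q), 0   [~->-rule on 1]
3. ~(~q | q), 0   [~->-rule on 1]
4. q, 0   [~|-rule on 3]
5. ~q, 0   [~|-rule on 3]
Accessibility: 0R0
Branch closes: q and ~q both at 0.
All branches of the tableau close; one closing branch shown above.

Unsatisfiable (every branch closes)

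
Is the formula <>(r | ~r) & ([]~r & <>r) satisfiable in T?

1. <>(r | ~r) & ([]~r & <>r), u
2. <>(r | ~r), u
3. []~r & <>r, u
4. []~r, u
5. <>r, u
6. ~r, u
7. r | ~r, v
8. ~r, v
9. r, w
10. ~r, w
Accessibility: uRu, uRv, uRw, vRv, wRw
Branch closes: r and ~r both at w.
(One branch shown.) All branches close.

Unsatisfiable (every branch closes)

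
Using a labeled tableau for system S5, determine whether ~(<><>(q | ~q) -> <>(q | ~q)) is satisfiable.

Unsatisfiable

1. ~(<><>(q | ~q) -> <>(q | ~q)), u
2. <><>(q | ~q), u
3. ~<>(q | ~q), u
4. ~(q | ~q), u
5. ~q, u
6. q, u
Accessibility: uRu
Branch closes: q and ~q both at u.
All branches of the tableau close; one closing branch shown above.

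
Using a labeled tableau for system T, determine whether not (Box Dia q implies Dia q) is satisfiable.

1. not (Box Dia q implies Dia q), w0
2. Box Dia q, w0
3. not Dia q, w0
4. Dia q, w0
5. not q, w0
6. q, w1
7. Dia q, w1
8. not q, w1
Accessibility: w0Rw0, w0Rw1, w1Rw1
Branch closes: q and not q both at w1.
All branches of the tableau close; one closing branch shown above.

Unsatisfiable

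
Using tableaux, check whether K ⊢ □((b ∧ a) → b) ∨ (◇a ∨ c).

Valid

Tableau for the negation ¬(□((b ∧ a) → b) ∨ (◇a ∨ c)):
1. ¬(□((b ∧ a) → b) ∨ (◇a ∨ c)), w0
2. ¬□((b ∧ a) → b), w0
3. ¬(◇a ∨ c), w0
4. ¬◇a, w0
5. ¬c, w0
6. ¬((b ∧ a) → b), w1
7. b ∧ a, w1
8. ¬b, w1
9. b, w1
10. a, w1
Accessibility: w0Rw1
Branch closes: b and ¬b both at w1.
Every branch of the negation's tableau closes; the branch above is one of them.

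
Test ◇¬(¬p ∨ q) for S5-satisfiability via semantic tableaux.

Yes, satisfiable

1. ◇¬(¬p ∨ q), w0
2. ¬(¬p ∨ q), w1
3. p, w1
4. ¬q, w1
Accessibility: w0Rw0, w0Rw1, w1Rw0, w1Rw1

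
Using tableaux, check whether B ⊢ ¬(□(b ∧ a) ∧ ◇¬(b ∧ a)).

Yes, valid

Tableau for the negation □(b ∧ a) ∧ ◇¬(b ∧ a):
1. □(b ∧ a) ∧ ◇¬(b ∧ a), u
2. □(b ∧ a), u
3. ◇¬(b ∧ a), u
4. b ∧ a, u
5. b, u
6. a, u
7. ¬(b ∧ a), v
8. b ∧ a, v
9. b, v
10. a, v
11. ¬a, v
Accessibility: uRu, uRv, vRu, vRv
Branch closes: a and ¬a both at v.
Every branch of the negation's tableau closes; the branch above is one of them.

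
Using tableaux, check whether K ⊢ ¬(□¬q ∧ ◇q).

Valid

Tableau for the negation □¬q ∧ ◇q:
1. □¬q ∧ ◇q, 0
2. □¬q, 0   [∧-rule on 1]
3. ◇q, 0   [∧-rule on 1]
4. q, 1   [◇-rule on 3: fresh world 1, 0R1]
5. ¬q, 1   [□-rule on 2 via 0R1]
Accessibility: 0R1
Branch closes: q and ¬q both at 1.
All branches of the negation close; one closing branch shown above.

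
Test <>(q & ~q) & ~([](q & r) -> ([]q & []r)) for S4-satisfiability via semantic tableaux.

1. <>(q & ~q) & ~([](q & r) -> ([]q & []r)), u
2. <>(q & ~q), u   [&-rule on 1]
3. ~([](q & r) -> ([]q & []r)), u   [&-rule on 1]
4. [](q & r), u   [~->-rule on 3]
5. ~([]q & []r), u   [~->-rule on 3]
6. q & r, u   [[]-rule on 4 via uRu]
7. q, u   [&-rule on 6]
8. r, u   [&-rule on 6]
9. ~[]r, u   [~&-rule on 5 (branches; this branch)]
10. q & ~q, v   [<>-rule on 2: fresh world v, uRv]
11. q, v   [&-rule on 10]
12. ~q, v   [&-rule on 10]
Accessibility: uRu, uRv, vRv
Branch closes: q and ~q both at v.
All branches of the tableau close; one closing branch shown above.

Unsatisfiable (every branch closes)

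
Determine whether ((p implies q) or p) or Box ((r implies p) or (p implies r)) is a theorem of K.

Valid

Tableau for the negation not (((p implies q) or p) or Box ((r implies p) or (p implies r))):
1. not (((p implies q) or p) or Box ((r implies p) or (p implies r))), w0
2. not ((p implies q) or p), w0
3. not Box ((r implies p) or (p implies r)), w0
4. not (p implies q), w0
5. not p, w0
6. p, w0
7. not q, w0
Branch closes: p and not p both at w0.
All branches of the negation close; one closing branch shown above.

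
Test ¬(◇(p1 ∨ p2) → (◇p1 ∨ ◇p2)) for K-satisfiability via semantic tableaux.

No, unsatisfiable

1. ¬(◇(p1 ∨ p2) → (◇p1 ∨ ◇p2)), 0
2. ◇(p1 ∨ p2), 0   [¬→-rule on 1]
3. ¬(◇p1 ∨ ◇p2), 0   [¬→-rule on 1]
4. ¬◇p1, 0   [¬∨-rule on 3]
5. ¬◇p2, 0   [¬∨-rule on 3]
6. p1 ∨ p2, 1   [◇-rule on 2: fresh world 1, 0R1]
7. ¬p1, 1   [¬◇-rule on 4 via 0R1]
8. ¬p2, 1   [¬◇-rule on 5 via 0R1]
9. p2, 1   [∨-rule on 6 (branches; this branch)]
Accessibility: 0R1
Branch closes: p2 and ¬p2 both at 1.
All branches of the tableau close; one closing branch shown above.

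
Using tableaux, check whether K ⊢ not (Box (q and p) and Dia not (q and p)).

Tableau for the negation Box (q and p) and Dia not (q and p):
1. Box (q and p) and Dia not (q and p), w0
2. Box (q and p), w0
3. Dia not (q and p), w0
4. not (q and p), w1
5. q and p, w1
6. q, w1
7. p, w1
8. not p, w1
Accessibility: w0Rw1
Branch closes: p and not p both at w1.
All branches of the negation close; one closing branch shown above.

Yes, valid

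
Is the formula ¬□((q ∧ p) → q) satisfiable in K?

1. ¬□((q ∧ p) → q), w0
2. ¬((q ∧ p) → q), w1   [¬□-rule on 1: fresh world w1, w0Rw1]
3. q ∧ p, w1   [¬→-rule on 2]
4. ¬q, w1   [¬→-rule on 2]
5. q, w1   [∧-rule on 3]
6. p, w1   [∧-rule on 3]
Accessibility: w0Rw1
Branch closes: q and ¬q both at w1.
(One branch shown.) All branches close.

Unsatisfiable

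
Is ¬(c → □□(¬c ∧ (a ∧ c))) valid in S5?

Invalid (countermodel exists)

Tableau for the negation c → □□(¬c ∧ (a ∧ c)):
1. c → □□(¬c ∧ (a ∧ c)), u
2. ¬c, u   [→-rule on 1 (branches; this branch)]
Accessibility: uRu
The negation has an open branch (countermodel exists).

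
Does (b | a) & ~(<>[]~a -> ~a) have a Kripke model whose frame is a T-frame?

1. (b | a) & ~(<>[]~a -> ~a), 0
2. b | a, 0   [&-rule on 1]
3. ~(<>[]~a -> ~a), 0   [&-rule on 1]
4. <>[]~a, 0   [~->-rule on 3]
5. a, 0   [~->-rule on 3]
6. []~a, 1   [<>-rule on 4: fresh world 1, 0R1]
7. ~a, 1   [[]-rule on 6 via 1R1]
Accessibility: 0R0, 0R1, 1R1

Yes, satisfiable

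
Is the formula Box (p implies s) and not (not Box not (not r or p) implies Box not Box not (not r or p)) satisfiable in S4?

Satisfiable

1. Box (p implies s) and not (not Box not (not r or p) implies Box not Box not (not r or p)), 0
2. Box (p implies s), 0   [and-rule on 1]
3. not (not Box not (not r or p) implies Box not Box not (not r or p)), 0   [and-rule on 1]
4. not Box not (not r or p), 0   [neg-implies-rule on 3]
5. not Box not Box not (not r or p), 0   [neg-implies-rule on 3]
6. p implies s, 0   [Box-rule on 2 via 0R0]
7. s, 0   [implies-rule on 6 (branches; this branch)]
8. not r or p, 1   [neg-Box-rule on 4: fresh world 1, 0R1]
9. p implies s, 1   [Box-rule on 2 via 0R1]
10. p, 1   [or-rule on 8 (branches; this branch)]
11. s, 1   [implies-rule on 9 (branches; this branch)]
12. Box not (not r or p), 2   [neg-Box-rule on 5: fresh world 2, 0R2]
13. p implies s, 2   [Box-rule on 2 via 0R2]
14. not (not r or p), 2   [Box-rule on 12 via 2R2]
15. r, 2   [neg-or-rule on 14]
16. not p, 2   [neg-or-rule on 14]
17. s, 2   [implies-rule on 13 (branches; this branch)]
Accessibility: 0R0, 0R1, 0R2, 1R1, 2R2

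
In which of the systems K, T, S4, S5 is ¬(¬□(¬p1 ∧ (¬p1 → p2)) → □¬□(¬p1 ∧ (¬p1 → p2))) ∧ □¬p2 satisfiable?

K-tableau for the formula:
1. ¬(¬□(¬p1 ∧ (¬p1 → p2)) → □¬□(¬p1 ∧ (¬p1 → p2))) ∧ □¬p2, w0
2. ¬(¬□(¬p1 ∧ (¬p1 → p2)) → □¬□(¬p1 ∧ (¬p1 → p2))), w0
3. □¬p2, w0
4. ¬□(¬p1 ∧ (¬p1 → p2)), w0
5. ¬□¬□(¬p1 ∧ (¬p1 → p2)), w0
6. ¬(¬p1 ∧ (¬p1 → p2)), w1
7. ¬p2, w1
8. ¬(¬p1 → p2), w1
9. ¬p1, w1
10. □(¬p1 ∧ (¬p1 → p2)), w2
11. ¬p2, w2
Accessibility: w0Rw1, w0Rw2
Complete open branch: satisfiable in K.
T-tableau for the formula:
1. ¬(¬□(¬p1 ∧ (¬p1 → p2)) → □¬□(¬p1 ∧ (¬p1 → p2))) ∧ □¬p2, w0
2. ¬(¬□(¬p1 ∧ (¬p1 → p2)) → □¬□(¬p1 ∧ (¬p1 → p2))), w0
3. □¬p2, w0
4. ¬□(¬p1 ∧ (¬p1 → p2)), w0
5. ¬□¬□(¬p1 ∧ (¬p1 → p2)), w0
6. ¬p2, w0
7. ¬(¬p1 ∧ (¬p1 → p2)), w1
8. ¬p2, w1
9. ¬(¬p1 → p2), w1
10. ¬p1, w1
11. □(¬p1 ∧ (¬p1 → p2)), w2
12. ¬p2, w2
13. ¬p1 ∧ (¬p1 → p2), w2
14. ¬p1, w2
15. ¬p1 → p2, w2
16. p2, w2
Accessibility: w0Rw0, w0Rw1, w0Rw2, w1Rw1, w2Rw2
Branch closes: p2 and ¬p2 both at w2.
Every branch closes (one shown): unsatisfiable in T, hence also in S4, S5 (every S4/S5-frame is a T-frame).

K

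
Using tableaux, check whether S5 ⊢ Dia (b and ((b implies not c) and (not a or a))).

Tableau for the negation not Dia (b and ((b implies not c) and (not a or a))):
1. not Dia (b and ((b implies not c) and (not a or a))), u
2. not (b and ((b implies not c) and (not a or a))), u   [neg-Dia-rule on 1 via uRu]
3. not ((b implies not c) and (not a or a)), u   [neg-and-rule on 2 (branches; this branch)]
4. not (b implies not c), u   [neg-and-rule on 3 (branches; this branch)]
5. b, u   [neg-implies-rule on 4]
6. c, u   [neg-implies-rule on 4]
Accessibility: uRu
The negation has an open branch (countermodel exists).

No, not valid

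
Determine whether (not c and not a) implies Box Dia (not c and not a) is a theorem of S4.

No, not valid

Tableau for the negation not ((not c and not a) implies Box Dia (not c and not a)):
1. not ((not c and not a) implies Box Dia (not c and not a)), w0
2. not c and not a, w0
3. not Box Dia (not c and not a), w0
4. not c, w0
5. not a, w0
6. not Dia (not c and not a), w1
7. not (not c and not a), w1
8. a, w1
Accessibility: w0Rw0, w0Rw1, w1Rw1
The negation has an open branch (countermodel exists).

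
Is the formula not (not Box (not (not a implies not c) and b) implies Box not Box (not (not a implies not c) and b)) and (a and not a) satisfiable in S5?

1. not (not Box (not (not a implies not c) and b) implies Box not Box (not (not a implies not c) and b)) and (a and not a), u
2. not (not Box (not (not a implies not c) and b) implies Box not Box (not (not a implies not c) and b)), u
3. a and not a, u
4. not Box (not (not a implies not c) and b), u
5. not Box not Box (not (not a implies not c) and b), u
6. a, u
7. not a, u
Accessibility: uRu
Branch closes: a and not a both at u.
All branches of the tableau close; one closing branch shown above.

No, unsatisfiable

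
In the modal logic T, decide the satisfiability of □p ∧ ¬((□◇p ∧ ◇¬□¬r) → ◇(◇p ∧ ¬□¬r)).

No, unsatisfiable

1. □p ∧ ¬((□◇p ∧ ◇¬□¬r) → ◇(◇p ∧ ¬□¬r)), w0
2. □p, w0
3. ¬((□◇p ∧ ◇¬□¬r) → ◇(◇p ∧ ¬□¬r)), w0
4. □◇p ∧ ◇¬□¬r, w0
5. ¬◇(◇p ∧ ¬□¬r), w0
6. □◇p, w0
7. ◇¬□¬r, w0
8. p, w0
9. ¬(◇p ∧ ¬□¬r), w0
10. ◇p, w0
11. □¬r, w0
12. ¬r, w0
13. ¬□¬r, w1
14. p, w1
15. ¬(◇p ∧ ¬□¬r), w1
16. ◇p, w1
17. ¬r, w1
18. □¬r, w1
19. p, w2
20. ¬(◇p ∧ ¬□¬r), w2
21. ◇p, w2
22. ¬r, w2
23. □¬r, w2
24. r, w3
25. ¬r, w3
Accessibility: w0Rw0, w0Rw1, w0Rw2, w1Rw1, w1Rw3, w2Rw2, w3Rw3
Branch closes: r and ¬r both at w3.
Every branch closes; the branch above is one of them.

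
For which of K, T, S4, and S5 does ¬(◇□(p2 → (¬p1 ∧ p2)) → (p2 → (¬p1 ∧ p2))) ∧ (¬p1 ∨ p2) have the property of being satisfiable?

S5-tableau for the formula:
1. ¬(◇□(p2 → (¬p1 ∧ p2)) → (p2 → (¬p1 ∧ p2))) ∧ (¬p1 ∨ p2), u
2. ¬(◇□(p2 → (¬p1 ∧ p2)) → (p2 → (¬p1 ∧ p2))), u
3. ¬p1 ∨ p2, u
4. ◇□(p2 → (¬p1 ∧ p2)), u
5. ¬(p2 → (¬p1 ∧ p2)), u
6. p2, u
7. ¬(¬p1 ∧ p2), u
8. p1, u
9. □(p2 → (¬p1 ∧ p2)), v
10. p2 → (¬p1 ∧ p2), u
11. p2 → (¬p1 ∧ p2), v
12. ¬p1 ∧ p2, u
13. ¬p1, u
Accessibility: uRu, uRv, vRu, vRv
Branch closes: p1 and ¬p1 both at u.
Every branch closes (one shown): unsatisfiable in S5.
S4-tableau for the formula:
1. ¬(◇□(p2 → (¬p1 ∧ p2)) → (p2 → (¬p1 ∧ p2))) ∧ (¬p1 ∨ p2), u
2. ¬(◇□(p2 → (¬p1 ∧ p2)) → (p2 → (¬p1 ∧ p2))), u
3. ¬p1 ∨ p2, u
4. ◇□(p2 → (¬p1 ∧ p2)), u
5. ¬(p2 → (¬p1 ∧ p2)), u
6. p2, u
7. ¬(¬p1 ∧ p2), u
8. p1, u
9. □(p2 → (¬p1 ∧ p2)), v
10. p2 → (¬p1 ∧ p2), v
11. ¬p1 ∧ p2, v
12. ¬p1, v
13. p2, v
Accessibility: uRu, uRv, vRv
Complete open branch: satisfiable in S4, hence also in K, T (this S4-model is also a K-model and a T-model).

K, T, S4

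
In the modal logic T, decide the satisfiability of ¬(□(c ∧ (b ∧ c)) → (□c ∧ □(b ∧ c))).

Unsatisfiable (every branch closes)

1. ¬(□(c ∧ (b ∧ c)) → (□c ∧ □(b ∧ c))), 0
2. □(c ∧ (b ∧ c)), 0
3. ¬(□c ∧ □(b ∧ c)), 0
4. c ∧ (b ∧ c), 0
5. c, 0
6. b ∧ c, 0
7. b, 0
8. ¬□(b ∧ c), 0
9. ¬(b ∧ c), 1
10. c ∧ (b ∧ c), 1
11. c, 1
12. b ∧ c, 1
13. b, 1
14. ¬c, 1
Accessibility: 0R0, 0R1, 1R1
Branch closes: c and ¬c both at 1.
All branches of the tableau close; one closing branch shown above.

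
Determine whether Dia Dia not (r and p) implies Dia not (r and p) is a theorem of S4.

Valid in S4

Tableau for the negation not (Dia Dia not (r and p) implies Dia not (r and p)):
1. not (Dia Dia not (r and p) implies Dia not (r and p)), w0
2. Dia Dia not (r and p), w0
3. not Dia not (r and p), w0
4. r and p, w0
5. r, w0
6. p, w0
7. Dia not (r and p), w1
8. r and p, w1
9. r, w1
10. p, w1
11. not (r and p), w2
12. r and p, w2
13. r, w2
14. p, w2
15. not p, w2
Accessibility: w0Rw0, w0Rw1, w0Rw2, w1Rw1, w1Rw2, w2Rw2
Branch closes: p and not p both at w2.
Every branch of the negation's tableau closes; the branch above is one of them.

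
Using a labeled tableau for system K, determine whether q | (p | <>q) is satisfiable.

1. q | (p | <>q), u
2. p | <>q, u
3. <>q, u
4. q, v
Accessibility: uRv

Satisfiable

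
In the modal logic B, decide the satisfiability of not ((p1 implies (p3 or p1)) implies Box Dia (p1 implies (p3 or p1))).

No, unsatisfiable

1. not ((p1 implies (p3 or p1)) implies Box Dia (p1 implies (p3 or p1))), w0
2. p1 implies (p3 or p1), w0   [neg-implies-rule on 1]
3. not Box Dia (p1 implies (p3 or p1)), w0   [neg-implies-rule on 1]
4. p3 or p1, w0   [implies-rule on 2 (branches; this branch)]
5. p1, w0   [or-rule on 4 (branches; this branch)]
6. not Dia (p1 implies (p3 or p1)), w1   [neg-Box-rule on 3: fresh world w1, w0Rw1]
7. not (p1 implies (p3 or p1)), w0   [neg-Dia-rule on 6 via w1Rw0]
8. not (p3 or p1), w0   [neg-implies-rule on 7]
9. not p3, w0   [neg-or-rule on 8]
10. not p1, w0   [neg-or-rule on 8]
Accessibility: w0Rw0, w0Rw1, w1Rw0, w1Rw1
Branch closes: p1 and not p1 both at w0.
(One branch shown.) All branches close.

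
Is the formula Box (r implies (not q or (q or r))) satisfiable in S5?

Satisfiable

1. Box (r implies (not q or (q or r))), u
2. r implies (not q or (q or r)), u   [Box-rule on 1 via uRu]
3. not q or (q or r), u   [implies-rule on 2 (branches; this branch)]
4. q or r, u   [or-rule on 3 (branches; this branch)]
5. r, u   [or-rule on 4 (branches; this branch)]
Accessibility: uRu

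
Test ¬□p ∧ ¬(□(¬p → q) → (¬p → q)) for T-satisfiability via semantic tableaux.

Unsatisfiable

1. ¬□p ∧ ¬(□(¬p → q) → (¬p → q)), w0
2. ¬□p, w0
3. ¬(□(¬p → q) → (¬p → q)), w0
4. □(¬p → q), w0
5. ¬(¬p → q), w0
6. ¬p, w0
7. ¬q, w0
8. ¬p → q, w0
9. q, w0
Accessibility: w0Rw0
Branch closes: q and ¬q both at w0.
(One branch shown.) All branches close.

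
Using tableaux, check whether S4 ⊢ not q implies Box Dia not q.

Tableau for the negation not (not q implies Box Dia not q):
1. not (not q implies Box Dia not q), 0
2. not q, 0   [neg-implies-rule on 1]
3. not Box Dia not q, 0   [neg-implies-rule on 1]
4. not Dia not q, 1   [neg-Box-rule on 3: fresh world 1, 0R1]
5. q, 1   [neg-Dia-rule on 4 via 1R1]
Accessibility: 0R0, 0R1, 1R1
The negation has an open branch (countermodel exists).

Not valid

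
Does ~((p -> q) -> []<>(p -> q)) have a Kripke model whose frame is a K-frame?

Yes, satisfiable

1. ~((p -> q) -> []<>(p -> q)), 0
2. p -> q, 0
3. ~[]<>(p -> q), 0
4. q, 0
5. ~<>(p -> q), 1
Accessibility: 0R1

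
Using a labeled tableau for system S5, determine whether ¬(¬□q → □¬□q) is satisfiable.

1. ¬(¬□q → □¬□q), u
2. ¬□q, u
3. ¬□¬□q, u
4. ¬q, v
5. □q, w
6. q, u
7. q, v
Accessibility: uRu, uRv, uRw, vRu, vRv, vRw, wRu, wRv, wRw
Branch closes: q and ¬q both at v.
All branches of the tableau close; one closing branch shown above.

Unsatisfiable (every branch closes)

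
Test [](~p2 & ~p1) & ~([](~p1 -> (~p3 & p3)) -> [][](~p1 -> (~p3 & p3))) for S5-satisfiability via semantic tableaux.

1. [](~p2 & ~p1) & ~([](~p1 -> (~p3 & p3)) -> [][](~p1 -> (~p3 & p3))), u
2. [](~p2 & ~p1), u
3. ~([](~p1 -> (~p3 & p3)) -> [][](~p1 -> (~p3 & p3))), u
4. [](~p1 -> (~p3 & p3)), u
5. ~[][](~p1 -> (~p3 & p3)), u
6. ~p2 & ~p1, u
7. ~p2, u
8. ~p1, u
9. ~p1 -> (~p3 & p3), u
10. ~p3 & p3, u
11. ~p3, u
12. p3, u
Accessibility: uRu
Branch closes: p3 and ~p3 both at u.
Every branch closes; the branch above is one of them.

Unsatisfiable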